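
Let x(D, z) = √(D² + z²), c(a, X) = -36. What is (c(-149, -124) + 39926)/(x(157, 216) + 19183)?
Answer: 382604935/183958092 - 19945*√71305/183958092 ≈ 2.0509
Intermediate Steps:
(c(-149, -124) + 39926)/(x(157, 216) + 19183) = (-36 + 39926)/(√(157² + 216²) + 19183) = 39890/(√(24649 + 46656) + 19183) = 39890/(√71305 + 19183) = 39890/(19183 + √71305)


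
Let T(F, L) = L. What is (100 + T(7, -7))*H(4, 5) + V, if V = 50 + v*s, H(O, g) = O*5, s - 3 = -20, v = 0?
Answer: 1910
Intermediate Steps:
s = -17 (s = 3 - 20 = -17)
H(O, g) = 5*O
V = 50 (V = 50 + 0*(-17) = 50 + 0 = 50)
(100 + T(7, -7))*H(4, 5) + V = (100 - 7)*(5*4) + 50 = 93*20 + 50 = 1860 + 50 = 1910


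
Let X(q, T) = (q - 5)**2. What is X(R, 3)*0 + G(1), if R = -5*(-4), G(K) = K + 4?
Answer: 5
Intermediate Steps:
G(K) = 4 + K
R = 20
X(q, T) = (-5 + q)**2
X(R, 3)*0 + G(1) = (-5 + 20)**2*0 + (4 + 1) = 15**2*0 + 5 = 225*0 + 5 = 0 + 5 = 5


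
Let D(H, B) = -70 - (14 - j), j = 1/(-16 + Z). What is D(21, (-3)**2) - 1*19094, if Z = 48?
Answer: -613695/32 ≈ -19178.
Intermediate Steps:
j = 1/32 (j = 1/(-16 + 48) = 1/32 ≈ 0.031250)
D(H, B) = -2687/32 (D(H, B) = -70 - (14 - 1*1/32) = -70 - (14 - 1/32) = -70 - 1*447/32 = -70 - 447/32 = -2687/32)
D(21, (-3)**2) - 1*19094 = -2687/32 - 1*19094 = -2687/32 - 19094 = -613695/32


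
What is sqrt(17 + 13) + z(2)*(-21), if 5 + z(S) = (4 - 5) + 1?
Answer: 105 + sqrt(30) ≈ 110.48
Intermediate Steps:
z(S) = -5 (z(S) = -5 + ((4 - 5) + 1) = -5 + (-1 + 1) = -5 + 0 = -5)
sqrt(17 + 13) + z(2)*(-21) = sqrt(17 + 13) - 5*(-21) = sqrt(30) + 105 = 105 + sqrt(30)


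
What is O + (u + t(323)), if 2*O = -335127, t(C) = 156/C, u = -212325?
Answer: -245407659/646 ≈ -3.7989e+5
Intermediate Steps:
O = -335127/2 (O = (½)*(-335127) = -335127/2 ≈ -1.6756e+5)
O + (u + t(323)) = -335127/2 + (-212325 + 156/323) = -335127/2 - 68580819/323 = -245407659/646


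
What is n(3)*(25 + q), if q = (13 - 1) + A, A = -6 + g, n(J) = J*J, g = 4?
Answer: 315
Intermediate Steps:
n(J) = J²
A = -2 (A = -6 + 4 = -2)
q = 10 (q = (13 - 1) - 2 = 12 - 2 = 10)
n(3)*(25 + q) = 3²*(25 + 10) = 9*35 = 315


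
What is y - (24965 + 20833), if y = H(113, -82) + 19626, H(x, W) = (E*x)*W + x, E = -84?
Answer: 752285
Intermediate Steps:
H(x, W) = x - 84*W*x (H(x, W) = (-84*x)*W + x = -84*W*x + x = x - 84*W*x)
y = 798083 (y = 113*(1 - 84*(-82)) + 19626 = 113*(1 + 6888) + 19626 = 113*6889 + 19626 = 778457 + 19626 = 798083)
y - (24965 + 20833) = 798083 - (24965 + 20833) = 798083 - 1*45798 = 798083 - 45798 = 752285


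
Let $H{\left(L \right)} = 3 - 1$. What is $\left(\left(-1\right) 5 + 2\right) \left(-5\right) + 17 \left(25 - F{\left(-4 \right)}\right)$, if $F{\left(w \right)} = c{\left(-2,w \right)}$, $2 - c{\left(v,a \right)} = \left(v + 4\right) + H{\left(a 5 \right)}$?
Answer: $474$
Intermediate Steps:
$H{\left(L \right)} = 2$
$c{\left(v,a \right)} = -4 - v$ ($c{\left(v,a \right)} = 2 - \left(\left(v + 4\right) + 2\right) = 2 - \left(\left(4 + v\right) + 2\right) = 2 - \left(6 + v\right) = -4 - v$)
$F{\left(w \right)} = -2$ ($F{\left(w \right)} = -4 - -2 = -4 + 2 = -2$)
$\left(\left(-1\right) 5 + 2\right) \left(-5\right) + 17 \left(25 - F{\left(-4 \right)}\right) = \left(\left(-1\right) 5 + 2\right) \left(-5\right) + 17 \left(25 - -2\right) = \left(-5 + 2\right) \left(-5\right) + 17 \left(25 + 2\right) = \left(-3\right) \left(-5\right) + 17 \cdot 27 = 15 + 459 = 474$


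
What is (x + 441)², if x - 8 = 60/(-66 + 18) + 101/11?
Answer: 404211025/1936 ≈ 2.0879e+5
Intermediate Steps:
x = 701/44 (x = 8 + (60/(-66 + 18) + 101/11) = 8 + (60/(-48) + 101*(1/11)) = 8 + (60*(-1/48) + 101/11) = 8 + (-5/4 + 101/11) = 8 + 349/44 = 701/44 ≈ 15.932)
(x + 441)² = (701/44 + 441)² = (20105/44)² = 404211025/1936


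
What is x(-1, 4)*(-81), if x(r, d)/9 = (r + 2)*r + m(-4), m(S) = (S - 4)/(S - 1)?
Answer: -2187/5 ≈ -437.40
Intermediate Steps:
m(S) = (-4 + S)/(-1 + S)
x(r, d) = 72/5 + 9*r*(2 + r) (x(r, d) = 9*((r + 2)*r + (-4 - 4)/(-1 - 4)) = 9*((2 + r)*r - 8/(-5)) = 9*(r*(2 + r) - 1/5*(-8)) = 9*(r*(2 + r) + 8/5) = 9*(8/5 + r*(2 + r)) = 72/5 + 9*r*(2 + r))
x(-1, 4)*(-81) = (72/5 + 9*(-1)**2 + 18*(-1))*(-81) = (72/5 + 9*1 - 18)*(-81) = (72/5 + 9 - 18)*(-81) = (27/5)*(-81) = -2187/5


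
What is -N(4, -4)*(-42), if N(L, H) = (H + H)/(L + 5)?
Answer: -112/3 ≈ -37.333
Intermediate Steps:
N(L, H) = 2*H/(5 + L) (N(L, H) = (2*H)/(5 + L) = 2*H/(5 + L))
-N(4, -4)*(-42) = -2*(-4)/(5 + 4)*(-42) = -2*(-4)/9*(-42) = -1*(-8/9)*(-42) = (8/9)*(-42) = -112/3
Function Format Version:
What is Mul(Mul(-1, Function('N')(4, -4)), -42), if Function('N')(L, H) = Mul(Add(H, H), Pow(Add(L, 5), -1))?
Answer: Rational(-112, 3) ≈ -37.333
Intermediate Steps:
Function('N')(L, H) = Mul(2, H, Pow(Add(5, L), -1)) (Function('N')(L, H) = Mul(Mul(2, H), Pow(Add(5, L), -1)) = Mul(2, H, Pow(Add(5, L), -1)))
Mul(Mul(-1, Function('N')(4, -4)), -42) = Mul(Mul(-1, Mul(2, -4, Pow(Add(5, 4), -1))), -42) = Mul(Mul(-1, Mul(2, -4, Pow(9, -1))), -42) = Mul(Mul(-1, Mul(2, -4, Rational(1, 9))), -42) = Mul(Mul(-1, Rational(-8, 9)), -42) = Mul(Rational(8, 9), -42) = Rational(-112, 3)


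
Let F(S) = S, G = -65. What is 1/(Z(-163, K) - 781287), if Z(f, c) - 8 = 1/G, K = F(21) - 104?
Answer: -65/50783136 ≈ -1.2800e-6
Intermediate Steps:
K = -83 (K = 21 - 104 = -83)
Z(f, c) = 519/65 (Z(f, c) = 8 + 1/(-65) = 8 - 1/65 = 519/65)
1/(Z(-163, K) - 781287) = 1/(519/65 - 781287) = 1/(-50783136/65) = -65/50783136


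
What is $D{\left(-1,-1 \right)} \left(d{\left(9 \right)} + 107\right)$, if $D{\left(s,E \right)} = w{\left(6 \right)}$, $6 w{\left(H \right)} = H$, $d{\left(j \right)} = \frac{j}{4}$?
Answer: $\frac{437}{4} \approx 109.25$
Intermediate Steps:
$d{\left(j \right)} = \frac{j}{4}$ ($d{\left(j \right)} = j \frac{1}{4} = \frac{j}{4}$)
$w{\left(H \right)} = \frac{H}{6}$
$D{\left(s,E \right)} = 1$ ($D{\left(s,E \right)} = \frac{1}{6} \cdot 6 = 1$)
$D{\left(-1,-1 \right)} \left(d{\left(9 \right)} + 107\right) = 1 \left(\frac{1}{4} \cdot 9 + 107\right) = 1 \left(\frac{9}{4} + 107\right) = 1 \cdot \frac{437}{4} = \frac{437}{4}$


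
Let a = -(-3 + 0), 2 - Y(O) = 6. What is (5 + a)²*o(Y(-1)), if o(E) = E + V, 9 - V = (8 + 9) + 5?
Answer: -1088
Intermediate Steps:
Y(O) = -4 (Y(O) = 2 - 1*6 = 2 - 6 = -4)
V = -13 (V = 9 - ((8 + 9) + 5) = 9 - (17 + 5) = 9 - 1*22 = 9 - 22 = -13)
a = 3 (a = -1*(-3) = 3)
o(E) = -13 + E (o(E) = E - 13 = -13 + E)
(5 + a)²*o(Y(-1)) = (5 + 3)²*(-13 - 4) = 8²*(-17) = 64*(-17) = -1088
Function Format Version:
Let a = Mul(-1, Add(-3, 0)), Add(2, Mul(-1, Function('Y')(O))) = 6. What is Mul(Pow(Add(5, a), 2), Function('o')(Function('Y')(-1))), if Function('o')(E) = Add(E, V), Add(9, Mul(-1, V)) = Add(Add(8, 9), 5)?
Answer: -1088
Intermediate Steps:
Function('Y')(O) = -4 (Function('Y')(O) = Add(2, Mul(-1, 6)) = Add(2, -6) = -4)
V = -13 (V = Add(9, Mul(-1, Add(Add(8, 9), 5))) = Add(9, Mul(-1, Add(17, 5))) = Add(9, Mul(-1, 22)) = Add(9, -22) = -13)
a = 3 (a = Mul(-1, -3) = 3)
Function('o')(E) = Add(-13, E) (Function('o')(E) = Add(E, -13) = Add(-13, E))
Mul(Pow(Add(5, a), 2), Function('o')(Function('Y')(-1))) = Mul(Pow(Add(5, 3), 2), Add(-13, -4)) = Mul(Pow(8, 2), -17) = Mul(64, -17) = -1088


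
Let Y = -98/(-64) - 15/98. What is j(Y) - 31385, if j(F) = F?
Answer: -49209519/1568 ≈ -31384.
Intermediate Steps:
Y = 2161/1568 (Y = -98*(-1/64) - 15*1/98 = 49/32 - 15/98 = 2161/1568 ≈ 1.3782)
j(Y) - 31385 = 2161/1568 - 31385 = -49209519/1568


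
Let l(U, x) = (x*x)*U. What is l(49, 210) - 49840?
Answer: 2111060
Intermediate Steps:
l(U, x) = U*x**2 (l(U, x) = x**2*U = U*x**2)
l(49, 210) - 49840 = 49*210**2 - 49840 = 49*44100 - 49840 = 2160900 - 49840 = 2111060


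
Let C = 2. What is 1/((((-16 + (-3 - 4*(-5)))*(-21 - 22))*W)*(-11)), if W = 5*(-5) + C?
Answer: -1/10879 ≈ -9.1920e-5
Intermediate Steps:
W = -23 (W = 5*(-5) + 2 = -25 + 2 = -23)
1/((((-16 + (-3 - 4*(-5)))*(-21 - 22))*W)*(-11)) = 1/((((-16 + (-3 - 4*(-5)))*(-21 - 22))*(-23))*(-11)) = 1/((((-16 + (-3 + 20))*(-43))*(-23))*(-11)) = 1/((((-16 + 17)*(-43))*(-23))*(-11)) = 1/(((1*(-43))*(-23))*(-11)) = 1/(-43*(-23)*(-11)) = 1/(989*(-11)) = 1/(-10879) = -1/10879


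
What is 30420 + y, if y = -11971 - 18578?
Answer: -129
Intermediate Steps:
y = -30549
30420 + y = 30420 - 30549 = -129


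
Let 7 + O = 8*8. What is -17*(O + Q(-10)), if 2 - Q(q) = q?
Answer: -1173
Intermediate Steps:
Q(q) = 2 - q
O = 57 (O = -7 + 8*8 = -7 + 64 = 57)
-17*(O + Q(-10)) = -17*(57 + (2 - 1*(-10))) = -17*(57 + (2 + 10)) = -17*(57 + 12) = -17*69 = -1173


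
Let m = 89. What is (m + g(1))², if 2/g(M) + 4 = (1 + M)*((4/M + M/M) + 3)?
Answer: 286225/36 ≈ 7950.7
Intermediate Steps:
g(M) = 2/(-4 + (1 + M)*(4 + 4/M)) (g(M) = 2/(-4 + (1 + M)*((4/M + M/M) + 3)) = 2/(-4 + (1 + M)*((4/M + 1) + 3)) = 2/(-4 + (1 + M)*((1 + 4/M) + 3)) = 2/(-4 + (1 + M)*(4 + 4/M)))
(m + g(1))² = (89 + (½)*1/(1 + 1 + 1²))² = (89 + (½)*1/(1 + 1 + 1))² = (89 + (½)*1/3)² = (89 + (½)*1*(⅓))² = (89 + ⅙)² = (535/6)² = 286225/36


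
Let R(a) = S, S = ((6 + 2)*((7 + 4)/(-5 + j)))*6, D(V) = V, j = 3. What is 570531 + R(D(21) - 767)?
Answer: 570267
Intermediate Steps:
S = -264 (S = ((6 + 2)*((7 + 4)/(-5 + 3)))*6 = (8*(11/(-2)))*6 = (8*(11*(-½)))*6 = (8*(-11/2))*6 = -44*6 = -264)
R(a) = -264
570531 + R(D(21) - 767) = 570531 - 264 = 570267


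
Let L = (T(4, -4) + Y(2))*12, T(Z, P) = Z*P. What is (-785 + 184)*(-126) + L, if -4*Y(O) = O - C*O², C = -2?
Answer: 75504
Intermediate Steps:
T(Z, P) = P*Z
Y(O) = -O²/2 - O/4 (Y(O) = -(O - (-2)*O²)/4 = -(O + 2*O²)/4 = -O²/2 - O/4)
L = -222 (L = (-4*4 - ¼*2*(1 + 2*2))*12 = (-16 - ¼*2*(1 + 4))*12 = (-16 - ¼*2*5)*12 = (-16 - 5/2)*12 = -37/2*12 = -222)
(-785 + 184)*(-126) + L = (-785 + 184)*(-126) - 222 = -601*(-126) - 222 = 75726 - 222 = 75504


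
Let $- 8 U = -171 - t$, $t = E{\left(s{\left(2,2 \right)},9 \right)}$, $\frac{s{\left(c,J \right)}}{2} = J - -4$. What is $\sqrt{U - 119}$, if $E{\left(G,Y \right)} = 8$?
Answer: $\frac{i \sqrt{1546}}{4} \approx 9.8298 i$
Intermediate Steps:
$s{\left(c,J \right)} = 8 + 2 J$ ($s{\left(c,J \right)} = 2 \left(J - -4\right) = 2 \left(J + 4\right) = 2 \left(4 + J\right) = 8 + 2 J$)
$t = 8$
$U = \frac{179}{8}$ ($U = - \frac{-171 - 8}{8} = \left(- \frac{1}{8}\right) \left(-179\right) = \frac{179}{8} \approx 22.375$)
$\sqrt{U - 119} = \sqrt{\frac{179}{8} - 119} = \sqrt{- \frac{773}{8}} = \frac{i \sqrt{1546}}{4}$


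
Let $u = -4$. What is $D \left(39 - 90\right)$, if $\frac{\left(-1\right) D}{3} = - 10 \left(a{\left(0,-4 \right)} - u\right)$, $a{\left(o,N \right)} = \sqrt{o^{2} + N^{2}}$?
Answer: $-12240$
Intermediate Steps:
$a{\left(o,N \right)} = \sqrt{N^{2} + o^{2}}$
$D = 240$ ($D = - 3 \left(- 10 \left(\sqrt{\left(-4\right)^{2} + 0^{2}} - -4\right)\right) = - 3 \left(- 10 \left(\sqrt{16 + 0} + 4\right)\right) = - 3 \left(- 10 \left(\sqrt{16} + 4\right)\right) = - 3 \left(- 10 \left(4 + 4\right)\right) = - 3 \left(\left(-10\right) 8\right) = \left(-3\right) \left(-80\right) = 240$)
$D \left(39 - 90\right) = 240 \left(39 - 90\right) = 240 \left(-51\right) = -12240$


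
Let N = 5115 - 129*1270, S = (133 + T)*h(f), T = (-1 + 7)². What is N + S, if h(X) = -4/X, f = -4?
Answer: -158546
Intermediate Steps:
T = 36 (T = 6² = 36)
S = 169 (S = (133 + 36)*(-4/(-4)) = 169*(-4*(-¼)) = 169*1 = 169)
N = -158715 (N = 5115 - 1*163830 = 5115 - 163830 = -158715)
N + S = -158715 + 169 = -158546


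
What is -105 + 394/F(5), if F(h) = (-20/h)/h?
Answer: -1195/2 ≈ -597.50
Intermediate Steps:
F(h) = -20/h²
-105 + 394/F(5) = -105 + 394/((-20/5²)) = -105 + 394/((-20*1/25)) = -105 + 394/(-⅘) = -105 + 394*(-5/4) = -105 - 985/2 = -1195/2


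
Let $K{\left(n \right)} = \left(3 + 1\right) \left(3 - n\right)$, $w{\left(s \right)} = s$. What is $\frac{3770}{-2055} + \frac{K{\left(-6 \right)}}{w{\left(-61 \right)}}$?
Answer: $- \frac{60790}{25071} \approx -2.4247$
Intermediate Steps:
$K{\left(n \right)} = 12 - 4 n$ ($K{\left(n \right)} = 4 \left(3 - n\right) = 12 - 4 n$)
$\frac{3770}{-2055} + \frac{K{\left(-6 \right)}}{w{\left(-61 \right)}} = \frac{3770}{-2055} + \frac{12 - -24}{-61} = 3770 \left(- \frac{1}{2055}\right) + \left(12 + 24\right) \left(- \frac{1}{61}\right) = - \frac{754}{411} + 36 \left(- \frac{1}{61}\right) = - \frac{754}{411} - \frac{36}{61} = - \frac{60790}{25071}$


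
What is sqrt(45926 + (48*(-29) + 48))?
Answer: sqrt(44582) ≈ 211.14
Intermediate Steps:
sqrt(45926 + (48*(-29) + 48)) = sqrt(45926 + (-1392 + 48)) = sqrt(45926 - 1344) = sqrt(44582)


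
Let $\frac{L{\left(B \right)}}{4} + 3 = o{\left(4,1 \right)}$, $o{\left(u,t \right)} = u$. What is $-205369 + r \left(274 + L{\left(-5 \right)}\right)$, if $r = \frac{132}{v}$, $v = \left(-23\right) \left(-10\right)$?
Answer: $- \frac{23599087}{115} \approx -2.0521 \cdot 10^{5}$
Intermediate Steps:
$L{\left(B \right)} = 4$ ($L{\left(B \right)} = -12 + 4 \cdot 4 = -12 + 16 = 4$)
$v = 230$
$r = \frac{66}{115}$ ($r = \frac{132}{230} = 132 \cdot \frac{1}{230} = \frac{66}{115} \approx 0.57391$)
$-205369 + r \left(274 + L{\left(-5 \right)}\right) = -205369 + \frac{66 \left(274 + 4\right)}{115} = -205369 + \frac{66}{115} \cdot 278 = -205369 + \frac{18348}{115} = - \frac{23599087}{115}$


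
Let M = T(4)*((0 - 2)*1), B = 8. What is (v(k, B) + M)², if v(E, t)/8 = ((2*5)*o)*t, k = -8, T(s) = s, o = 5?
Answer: 10188864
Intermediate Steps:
v(E, t) = 400*t (v(E, t) = 8*(((2*5)*5)*t) = 8*((10*5)*t) = 8*(50*t) = 400*t)
M = -8 (M = 4*((0 - 2)*1) = 4*(-2*1) = 4*(-2) = -8)
(v(k, B) + M)² = (400*8 - 8)² = (3200 - 8)² = 3192² = 10188864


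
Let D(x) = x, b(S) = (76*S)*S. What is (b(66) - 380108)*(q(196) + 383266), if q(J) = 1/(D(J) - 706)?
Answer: -4793990752634/255 ≈ -1.8800e+10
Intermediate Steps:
b(S) = 76*S**2
q(J) = 1/(-706 + J) (q(J) = 1/(J - 706) = 1/(-706 + J))
(b(66) - 380108)*(q(196) + 383266) = (76*66**2 - 380108)*(1/(-706 + 196) + 383266) = (76*4356 - 380108)*(1/(-510) + 383266) = (331056 - 380108)*(-1/510 + 383266) = -49052*195465659/510 = -4793990752634/255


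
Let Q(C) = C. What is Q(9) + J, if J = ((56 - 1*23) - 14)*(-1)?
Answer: -10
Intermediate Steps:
J = -19 (J = ((56 - 23) - 14)*(-1) = (33 - 14)*(-1) = 19*(-1) = -19)
Q(9) + J = 9 - 19 = -10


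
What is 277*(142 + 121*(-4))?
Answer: -94734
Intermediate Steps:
277*(142 + 121*(-4)) = 277*(142 - 484) = 277*(-342) = -94734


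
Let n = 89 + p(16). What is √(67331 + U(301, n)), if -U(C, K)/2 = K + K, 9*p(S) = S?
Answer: √602711/3 ≈ 258.78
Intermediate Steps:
p(S) = S/9
n = 817/9 (n = 89 + (⅑)*16 = 89 + 16/9 = 817/9 ≈ 90.778)
U(C, K) = -4*K (U(C, K) = -2*(K + K) = -4*K)
√(67331 + U(301, n)) = √(67331 - 4*817/9) = √(67331 - 3268/9) = √(602711/9) = √602711/3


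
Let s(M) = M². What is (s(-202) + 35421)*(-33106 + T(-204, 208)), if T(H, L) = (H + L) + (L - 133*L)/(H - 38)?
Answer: -27660070650/11 ≈ -2.5146e+9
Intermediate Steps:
T(H, L) = H + L - 132*L/(-38 + H) (T(H, L) = (H + L) + (-132*L)/(-38 + H) = (H + L) - 132*L/(-38 + H) = H + L - 132*L/(-38 + H))
(s(-202) + 35421)*(-33106 + T(-204, 208)) = ((-202)² + 35421)*(-33106 + ((-204)² - 170*208 - 38*(-204) - 204*208)/(-38 - 204)) = (40804 + 35421)*(-33106 + (41616 - 35360 + 7752 - 42432)/(-242)) = 76225*(-33106 - 1/242*(-28424)) = 76225*(-33106 + 1292/11) = 76225*(-362874/11) = -27660070650/11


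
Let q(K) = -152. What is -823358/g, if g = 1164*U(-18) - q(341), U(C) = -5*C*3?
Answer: -411679/157216 ≈ -2.6186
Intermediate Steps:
U(C) = -15*C
g = 314432 (g = 1164*(-15*(-18)) - 1*(-152) = 1164*270 + 152 = 314280 + 152 = 314432)
-823358/g = -823358/314432 = -823358*1/314432 = -411679/157216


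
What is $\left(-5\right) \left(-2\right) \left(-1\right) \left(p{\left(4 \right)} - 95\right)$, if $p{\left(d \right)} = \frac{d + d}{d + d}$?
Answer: $940$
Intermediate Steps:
$p{\left(d \right)} = 1$ ($p{\left(d \right)} = \frac{2 d}{2 d} = 2 d \frac{1}{2 d} = 1$)
$\left(-5\right) \left(-2\right) \left(-1\right) \left(p{\left(4 \right)} - 95\right) = \left(-5\right) \left(-2\right) \left(-1\right) \left(1 - 95\right) = 10 \left(-1\right) \left(-94\right) = \left(-10\right) \left(-94\right) = 940$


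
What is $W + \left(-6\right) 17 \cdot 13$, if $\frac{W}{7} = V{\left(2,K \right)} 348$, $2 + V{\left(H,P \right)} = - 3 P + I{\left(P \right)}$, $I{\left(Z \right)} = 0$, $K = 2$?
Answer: $-20814$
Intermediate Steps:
$V{\left(H,P \right)} = -2 - 3 P$ ($V{\left(H,P \right)} = -2 + \left(- 3 P + 0\right) = -2 - 3 P$)
$W = -19488$ ($W = 7 \left(-2 - 6\right) 348 = 7 \left(\left(-8\right) 348\right) = 7 \left(-2784\right) = -19488$)
$W + \left(-6\right) 17 \cdot 13 = -19488 + \left(-6\right) 17 \cdot 13 = -19488 - 1326 = -20814$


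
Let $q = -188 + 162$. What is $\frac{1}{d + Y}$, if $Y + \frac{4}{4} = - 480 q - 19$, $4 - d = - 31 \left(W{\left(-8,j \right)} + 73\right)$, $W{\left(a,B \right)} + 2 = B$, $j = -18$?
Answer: $\frac{1}{14107} \approx 7.0887 \cdot 10^{-5}$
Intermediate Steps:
$W{\left(a,B \right)} = -2 + B$
$q = -26$
$d = 1647$ ($d = 4 - - 31 \left(\left(-2 - 18\right) + 73\right) = 4 - - 31 \left(-20 + 73\right) = 4 - \left(-31\right) 53 = 4 - -1643 = 4 + 1643 = 1647$)
$Y = 12460$ ($Y = -1 - -12461 = -1 + \left(12480 - 19\right) = -1 + 12461 = 12460$)
$\frac{1}{d + Y} = \frac{1}{1647 + 12460} = \frac{1}{14107}$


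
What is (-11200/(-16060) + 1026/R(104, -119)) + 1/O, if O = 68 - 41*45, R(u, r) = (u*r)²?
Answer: 76148200599699/109278211570528 ≈ 0.69683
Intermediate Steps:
R(u, r) = r²*u² (R(u, r) = (r*u)² = r²*u²)
O = -1777 (O = 68 - 1845 = -1777)
(-11200/(-16060) + 1026/R(104, -119)) + 1/O = (-11200/(-16060) + 1026/(((-119)²*104²))) + 1/(-1777) = (-11200*(-1/16060) + 1026/((14161*10816))) - 1/1777 = (560/803 + 1026/153165376) - 1/1777 = (560/803 + 1026*(1/153165376)) - 1/1777 = (560/803 + 513/76582688) - 1/1777 = 42886717219/61495898464 - 1/1777 = 76148200599699/109278211570528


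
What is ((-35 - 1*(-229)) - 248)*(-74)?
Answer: 3996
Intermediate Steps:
((-35 - 1*(-229)) - 248)*(-74) = ((-35 + 229) - 248)*(-74) = (194 - 248)*(-74) = -54*(-74) = 3996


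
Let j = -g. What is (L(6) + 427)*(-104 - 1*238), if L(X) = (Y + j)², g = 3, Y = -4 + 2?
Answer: -154584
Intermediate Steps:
Y = -2
j = -3 (j = -1*3 = -3)
L(X) = 25 (L(X) = (-2 - 3)² = (-5)² = 25)
(L(6) + 427)*(-104 - 1*238) = (25 + 427)*(-104 - 1*238) = 452*(-104 - 238) = 452*(-342) = -154584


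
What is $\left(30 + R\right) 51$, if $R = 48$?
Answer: $3978$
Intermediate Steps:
$\left(30 + R\right) 51 = \left(30 + 48\right) 51 = 78 \cdot 51 = 3978$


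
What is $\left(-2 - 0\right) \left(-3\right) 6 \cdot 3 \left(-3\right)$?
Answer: $-324$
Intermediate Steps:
$\left(-2 - 0\right) \left(-3\right) 6 \cdot 3 \left(-3\right) = \left(-2 + 0\right) \left(\left(-18\right) 3\right) \left(-3\right) = \left(-2\right) \left(-54\right) \left(-3\right) = 108 \left(-3\right) = -324$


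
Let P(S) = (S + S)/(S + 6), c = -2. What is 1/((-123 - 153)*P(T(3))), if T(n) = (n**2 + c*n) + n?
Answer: -1/276 ≈ -0.0036232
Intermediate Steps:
T(n) = n**2 - n (T(n) = (n**2 - 2*n) + n = n**2 - n)
P(S) = 2*S/(6 + S) (P(S) = (2*S)/(6 + S) = 2*S/(6 + S))
1/((-123 - 153)*P(T(3))) = 1/((-123 - 153)*(2*(3*(-1 + 3))/(6 + 3*(-1 + 3)))) = 1/(-552*3*2/(6 + 3*2)) = 1/(-552*6/(6 + 6)) = 1/(-552*6/12) = 1/(-276*1) = 1/(-276) = -1/276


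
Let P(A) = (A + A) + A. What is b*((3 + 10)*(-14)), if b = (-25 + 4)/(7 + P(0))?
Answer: 546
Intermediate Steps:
P(A) = 3*A (P(A) = 2*A + A = 3*A)
b = -3 (b = (-25 + 4)/(7 + 3*0) = -21/(7 + 0) = -21/7 = -21*1/7 = -3)
b*((3 + 10)*(-14)) = -3*(3 + 10)*(-14) = -39*(-14) = -3*(-182) = 546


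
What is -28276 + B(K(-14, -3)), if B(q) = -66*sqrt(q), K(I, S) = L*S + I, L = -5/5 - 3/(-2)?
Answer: -28276 - 33*I*sqrt(62) ≈ -28276.0 - 259.84*I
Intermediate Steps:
L = 1/2 (L = -5*1/5 - 3*(-1/2) = -1 + 3/2 = 1/2 ≈ 0.50000)
K(I, S) = I + S/2 (K(I, S) = S/2 + I = I + S/2)
-28276 + B(K(-14, -3)) = -28276 - 66*sqrt(-14 + (1/2)*(-3)) = -28276 - 66*sqrt(-14 - 3/2) = -28276 - 33*I*sqrt(62)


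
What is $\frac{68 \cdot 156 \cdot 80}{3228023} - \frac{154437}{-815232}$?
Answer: $\frac{396788224177}{877195882112} \approx 0.45234$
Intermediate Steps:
$\frac{68 \cdot 156 \cdot 80}{3228023} - \frac{154437}{-815232} = 10608 \cdot 80 \cdot \frac{1}{3228023} - - \frac{51479}{271744} = 848640 \cdot \frac{1}{3228023} + \frac{51479}{271744} = \frac{848640}{3228023} + \frac{51479}{271744} = \frac{396788224177}{877195882112}$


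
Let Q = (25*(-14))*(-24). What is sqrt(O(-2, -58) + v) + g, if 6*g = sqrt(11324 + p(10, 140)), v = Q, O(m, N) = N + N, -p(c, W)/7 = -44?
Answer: 2*sqrt(2071) + 2*sqrt(727)/3 ≈ 108.99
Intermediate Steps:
p(c, W) = 308 (p(c, W) = -7*(-44) = 308)
Q = 8400 (Q = -350*(-24) = 8400)
O(m, N) = 2*N
v = 8400
g = 2*sqrt(727)/3 (g = sqrt(11324 + 308)/6 = sqrt(11632)/6 = (4*sqrt(727))/6 = 2*sqrt(727)/3 ≈ 17.975)
sqrt(O(-2, -58) + v) + g = sqrt(2*(-58) + 8400) + 2*sqrt(727)/3 = sqrt(-116 + 8400) + 2*sqrt(727)/3 = sqrt(8284) + 2*sqrt(727)/3 = 2*sqrt(2071) + 2*sqrt(727)/3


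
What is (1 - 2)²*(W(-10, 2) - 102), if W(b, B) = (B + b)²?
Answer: -38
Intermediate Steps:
(1 - 2)²*(W(-10, 2) - 102) = (1 - 2)²*((2 - 10)² - 102) = (-1)²*((-8)² - 102) = 1*(64 - 102) = 1*(-38) = -38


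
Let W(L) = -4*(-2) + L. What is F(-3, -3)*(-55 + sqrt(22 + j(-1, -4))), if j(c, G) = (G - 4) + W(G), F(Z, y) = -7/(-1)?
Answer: -385 + 21*sqrt(2) ≈ -355.30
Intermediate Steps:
F(Z, y) = 7 (F(Z, y) = -7*(-1) = 7)
W(L) = 8 + L
j(c, G) = 4 + 2*G (j(c, G) = (G - 4) + (8 + G) = (-4 + G) + (8 + G) = 4 + 2*G)
F(-3, -3)*(-55 + sqrt(22 + j(-1, -4))) = 7*(-55 + sqrt(22 + (4 + 2*(-4)))) = 7*(-55 + sqrt(22 + (4 - 8))) = 7*(-55 + sqrt(22 - 4)) = 7*(-55 + sqrt(18)) = 7*(-55 + 3*sqrt(2)) = -385 + 21*sqrt(2)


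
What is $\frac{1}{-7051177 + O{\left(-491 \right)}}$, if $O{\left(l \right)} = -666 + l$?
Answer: $- \frac{1}{7052334} \approx -1.418 \cdot 10^{-7}$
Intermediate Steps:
$\frac{1}{-7051177 + O{\left(-491 \right)}} = \frac{1}{-7051177 - 1157} = \frac{1}{-7052334} = - \frac{1}{7052334}$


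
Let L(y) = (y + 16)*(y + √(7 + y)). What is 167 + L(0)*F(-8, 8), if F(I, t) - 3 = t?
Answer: 167 + 176*√7 ≈ 632.65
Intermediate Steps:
F(I, t) = 3 + t
L(y) = (16 + y)*(y + √(7 + y))
167 + L(0)*F(-8, 8) = 167 + (0² + 16*0 + 16*√(7 + 0) + 0*√(7 + 0))*(3 + 8) = 167 + (0 + 0 + 16*√7 + 0*√7)*11 = 167 + (0 + 0 + 16*√7 + 0)*11 = 167 + (16*√7)*11 = 167 + 176*√7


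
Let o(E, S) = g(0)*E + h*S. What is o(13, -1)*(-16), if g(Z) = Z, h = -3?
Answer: -48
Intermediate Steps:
o(E, S) = -3*S (o(E, S) = 0*E - 3*S = 0 - 3*S = -3*S)
o(13, -1)*(-16) = -3*(-1)*(-16) = 3*(-16) = -48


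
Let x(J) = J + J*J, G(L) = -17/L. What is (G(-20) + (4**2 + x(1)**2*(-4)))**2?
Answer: 289/400 ≈ 0.72250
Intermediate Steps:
x(J) = J + J**2
(G(-20) + (4**2 + x(1)**2*(-4)))**2 = (-17/(-20) + (4**2 + (1*(1 + 1))**2*(-4)))**2 = (-17*(-1/20) + (16 + (1*2)**2*(-4)))**2 = (17/20 + (16 + 2**2*(-4)))**2 = (17/20 + (16 + 4*(-4)))**2 = (17/20 + (16 - 16))**2 = (17/20 + 0)**2 = (17/20)**2 = 289/400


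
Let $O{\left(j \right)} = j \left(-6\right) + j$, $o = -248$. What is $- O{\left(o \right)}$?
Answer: $-1240$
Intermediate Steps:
$O{\left(j \right)} = - 5 j$ ($O{\left(j \right)} = - 6 j + j = - 5 j$)
$- O{\left(o \right)} = - \left(-5\right) \left(-248\right) = \left(-1\right) 1240 = -1240$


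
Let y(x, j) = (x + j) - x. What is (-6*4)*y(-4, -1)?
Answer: 24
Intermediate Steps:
y(x, j) = j (y(x, j) = (j + x) - x = j)
(-6*4)*y(-4, -1) = -6*4*(-1) = -24*(-1) = 24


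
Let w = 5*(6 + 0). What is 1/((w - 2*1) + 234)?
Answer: 1/262 ≈ 0.0038168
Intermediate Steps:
w = 30 (w = 5*6 = 30)
1/((w - 2*1) + 234) = 1/((30 - 2*1) + 234) = 1/((30 - 2) + 234) = 1/(28 + 234) = 1/262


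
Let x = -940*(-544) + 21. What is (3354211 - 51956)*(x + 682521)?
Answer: 3942568849010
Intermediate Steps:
x = 511381 (x = 511360 + 21 = 511381)
(3354211 - 51956)*(x + 682521) = (3354211 - 51956)*(511381 + 682521) = 3302255*1193902 = 3942568849010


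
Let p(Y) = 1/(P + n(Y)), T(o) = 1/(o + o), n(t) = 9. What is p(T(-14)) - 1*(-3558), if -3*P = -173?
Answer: 711603/200 ≈ 3558.0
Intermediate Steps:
T(o) = 1/(2*o)
P = 173/3 (P = -1/3*(-173) = 173/3 ≈ 57.667)
p(Y) = 3/200 (p(Y) = 1/(173/3 + 9) = 1/(200/3) = 3/200)
p(T(-14)) - 1*(-3558) = 3/200 - 1*(-3558) = 3/200 + 3558 = 711603/200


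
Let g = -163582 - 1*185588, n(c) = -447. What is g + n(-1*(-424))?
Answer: -349617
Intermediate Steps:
g = -349170 (g = -163582 - 185588 = -349170)
g + n(-1*(-424)) = -349170 - 447 = -349617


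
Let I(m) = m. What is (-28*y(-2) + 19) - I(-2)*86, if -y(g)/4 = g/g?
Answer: 303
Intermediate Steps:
y(g) = -4 (y(g) = -4*g/g = -4*1 = -4)
(-28*y(-2) + 19) - I(-2)*86 = (-28*(-4) + 19) - (-2)*86 = (112 + 19) - 1*(-172) = 131 + 172 = 303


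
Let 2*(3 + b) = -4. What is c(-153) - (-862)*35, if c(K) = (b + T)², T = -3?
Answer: 30234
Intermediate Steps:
b = -5 (b = -3 + (½)*(-4) = -3 - 2 = -5)
c(K) = 64 (c(K) = (-5 - 3)² = (-8)² = 64)
c(-153) - (-862)*35 = 64 - (-862)*35 = 64 - 1*(-30170) = 64 + 30170 = 30234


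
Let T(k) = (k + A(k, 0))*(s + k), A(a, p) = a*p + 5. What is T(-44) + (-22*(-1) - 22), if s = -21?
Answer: 2535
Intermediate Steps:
A(a, p) = 5 + a*p
T(k) = (-21 + k)*(5 + k) (T(k) = (k + (5 + k*0))*(-21 + k) = (k + (5 + 0))*(-21 + k) = (k + 5)*(-21 + k) = (5 + k)*(-21 + k) = (-21 + k)*(5 + k))
T(-44) + (-22*(-1) - 22) = (-105 + (-44)² - 16*(-44)) + (-22*(-1) - 22) = (-105 + 1936 + 704) + (22 - 22) = 2535 + 0 = 2535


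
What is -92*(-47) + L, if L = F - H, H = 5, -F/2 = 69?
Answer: 4181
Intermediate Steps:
F = -138 (F = -2*69 = -138)
L = -143 (L = -138 - 1*5 = -138 - 5 = -143)
-92*(-47) + L = -92*(-47) - 143 = 4324 - 143 = 4181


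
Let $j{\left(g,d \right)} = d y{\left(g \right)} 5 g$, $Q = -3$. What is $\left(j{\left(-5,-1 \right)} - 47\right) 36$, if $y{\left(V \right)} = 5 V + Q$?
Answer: $-26892$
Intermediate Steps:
$y{\left(V \right)} = -3 + 5 V$ ($y{\left(V \right)} = 5 V - 3 = -3 + 5 V$)
$j{\left(g,d \right)} = d g \left(-15 + 25 g\right)$ ($j{\left(g,d \right)} = d \left(-3 + 5 g\right) 5 g = d \left(-15 + 25 g\right) g = d g \left(-15 + 25 g\right)$)
$\left(j{\left(-5,-1 \right)} - 47\right) 36 = \left(5 \left(-1\right) \left(-5\right) \left(-3 + 5 \left(-5\right)\right) - 47\right) 36 = \left(5 \left(-1\right) \left(-5\right) \left(-3 - 25\right) + \left(-65 + 18\right)\right) 36 = \left(5 \left(-1\right) \left(-5\right) \left(-28\right) - 47\right) 36 = \left(-700 - 47\right) 36 = \left(-747\right) 36 = -26892$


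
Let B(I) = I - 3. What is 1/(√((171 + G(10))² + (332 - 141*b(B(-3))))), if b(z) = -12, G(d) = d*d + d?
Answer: √80985/80985 ≈ 0.0035140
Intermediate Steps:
G(d) = d + d² (G(d) = d² + d = d + d²)
B(I) = -3 + I
1/(√((171 + G(10))² + (332 - 141*b(B(-3))))) = 1/(√((171 + 10*(1 + 10))² + (332 - 141*(-12)))) = 1/(√((171 + 10*11)² + (332 + 1692))) = 1/(√((171 + 110)² + 2024)) = 1/(√(281² + 2024)) = 1/(√(78961 + 2024)) = 1/(√80985) = √80985/80985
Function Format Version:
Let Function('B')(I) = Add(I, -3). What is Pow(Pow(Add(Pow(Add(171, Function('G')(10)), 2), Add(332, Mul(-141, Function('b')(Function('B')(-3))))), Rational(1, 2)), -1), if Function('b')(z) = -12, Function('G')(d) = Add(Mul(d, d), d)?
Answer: Mul(Rational(1, 80985), Pow(80985, Rational(1, 2))) ≈ 0.0035140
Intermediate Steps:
Function('G')(d) = Add(d, Pow(d, 2)) (Function('G')(d) = Add(Pow(d, 2), d) = Add(d, Pow(d, 2)))
Function('B')(I) = Add(-3, I)
Pow(Pow(Add(Pow(Add(171, Function('G')(10)), 2), Add(332, Mul(-141, Function('b')(Function('B')(-3))))), Rational(1, 2)), -1) = Pow(Pow(Add(Pow(Add(171, Mul(10, Add(1, 10))), 2), Add(332, Mul(-141, -12))), Rational(1, 2)), -1) = Pow(Pow(Add(Pow(Add(171, Mul(10, 11)), 2), Add(332, 1692)), Rational(1, 2)), -1) = Pow(Pow(Add(Pow(Add(171, 110), 2), 2024), Rational(1, 2)), -1) = Pow(Pow(Add(Pow(281, 2), 2024), Rational(1, 2)), -1) = Pow(Pow(Add(78961, 2024), Rational(1, 2)), -1) = Pow(Pow(80985, Rational(1, 2)), -1) = Mul(Rational(1, 80985), Pow(80985, Rational(1, 2)))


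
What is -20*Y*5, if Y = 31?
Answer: -3100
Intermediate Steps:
-20*Y*5 = -20*31*5 = -620*5 = -3100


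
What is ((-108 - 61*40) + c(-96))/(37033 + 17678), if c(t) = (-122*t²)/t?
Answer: 9164/54711 ≈ 0.16750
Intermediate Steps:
c(t) = -122*t
((-108 - 61*40) + c(-96))/(37033 + 17678) = ((-108 - 61*40) - 122*(-96))/(37033 + 17678) = ((-108 - 2440) + 11712)/54711 = (-2548 + 11712)*(1/54711) = 9164*(1/54711) = 9164/54711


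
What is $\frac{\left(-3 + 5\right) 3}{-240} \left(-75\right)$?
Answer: $\frac{15}{8} \approx 1.875$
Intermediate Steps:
$\frac{\left(-3 + 5\right) 3}{-240} \left(-75\right) = 2 \cdot 3 \left(- \frac{1}{240}\right) \left(-75\right) = 6 \left(- \frac{1}{240}\right) \left(-75\right) = \left(- \frac{1}{40}\right) \left(-75\right) = \frac{15}{8}$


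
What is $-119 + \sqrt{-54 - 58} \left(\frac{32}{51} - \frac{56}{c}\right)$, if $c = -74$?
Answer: $-119 + \frac{10448 i \sqrt{7}}{1887} \approx -119.0 + 14.649 i$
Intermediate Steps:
$-119 + \sqrt{-54 - 58} \left(\frac{32}{51} - \frac{56}{c}\right) = -119 + \sqrt{-54 - 58} \left(\frac{32}{51} - \frac{56}{-74}\right) = -119 + \sqrt{-112} \left(32 \cdot \frac{1}{51} - - \frac{28}{37}\right) = -119 + 4 i \sqrt{7} \left(\frac{32}{51} + \frac{28}{37}\right) = -119 + 4 i \sqrt{7} \cdot \frac{2612}{1887} = -119 + \frac{10448 i \sqrt{7}}{1887}$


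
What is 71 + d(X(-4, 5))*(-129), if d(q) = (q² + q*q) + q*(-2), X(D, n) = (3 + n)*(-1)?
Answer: -18505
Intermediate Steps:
X(D, n) = -3 - n
d(q) = -2*q + 2*q² (d(q) = (q² + q²) - 2*q = 2*q² - 2*q = -2*q + 2*q²)
71 + d(X(-4, 5))*(-129) = 71 + (2*(-3 - 1*5)*(-1 + (-3 - 1*5)))*(-129) = 71 + (2*(-3 - 5)*(-1 + (-3 - 5)))*(-129) = 71 + (2*(-8)*(-1 - 8))*(-129) = 71 + (2*(-8)*(-9))*(-129) = 71 + 144*(-129) = 71 - 18576 = -18505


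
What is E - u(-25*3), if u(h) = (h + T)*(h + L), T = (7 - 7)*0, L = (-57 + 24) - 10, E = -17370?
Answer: -26220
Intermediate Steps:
L = -43 (L = -33 - 10 = -43)
T = 0 (T = 0*0 = 0)
u(h) = h*(-43 + h) (u(h) = (h + 0)*(h - 43) = h*(-43 + h))
E - u(-25*3) = -17370 - (-25*3)*(-43 - 25*3) = -17370 - (-75)*(-43 - 75) = -17370 - (-75)*(-118) = -17370 - 1*8850 = -17370 - 8850 = -26220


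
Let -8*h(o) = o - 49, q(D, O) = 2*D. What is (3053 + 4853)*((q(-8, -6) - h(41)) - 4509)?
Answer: -35782556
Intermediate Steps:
h(o) = 49/8 - o/8 (h(o) = -(o - 49)/8 = -(-49 + o)/8 = 49/8 - o/8)
(3053 + 4853)*((q(-8, -6) - h(41)) - 4509) = (3053 + 4853)*((2*(-8) - (49/8 - 1/8*41)) - 4509) = 7906*((-16 - (49/8 - 41/8)) - 4509) = 7906*((-16 - 1*1) - 4509) = 7906*((-16 - 1) - 4509) = 7906*(-17 - 4509) = 7906*(-4526) = -35782556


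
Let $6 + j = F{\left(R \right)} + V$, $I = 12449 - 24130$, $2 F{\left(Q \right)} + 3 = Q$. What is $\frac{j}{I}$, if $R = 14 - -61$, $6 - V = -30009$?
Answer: $- \frac{30045}{11681} \approx -2.5721$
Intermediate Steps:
$V = 30015$ ($V = 6 - -30009 = 6 + 30009 = 30015$)
$R = 75$ ($R = 14 + 61 = 75$)
$F{\left(Q \right)} = - \frac{3}{2} + \frac{Q}{2}$
$I = -11681$ ($I = 12449 - 24130 = -11681$)
$j = 30045$ ($j = -6 + \left(\left(- \frac{3}{2} + \frac{1}{2} \cdot 75\right) + 30015\right) = -6 + \left(\left(- \frac{3}{2} + \frac{75}{2}\right) + 30015\right) = -6 + \left(36 + 30015\right) = -6 + 30051 = 30045$)
$\frac{j}{I} = \frac{30045}{-11681} = 30045 \left(- \frac{1}{11681}\right) = - \frac{30045}{11681}$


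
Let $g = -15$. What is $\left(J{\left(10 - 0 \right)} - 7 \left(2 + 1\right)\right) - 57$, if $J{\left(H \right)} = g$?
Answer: $-93$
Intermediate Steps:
$J{\left(H \right)} = -15$
$\left(J{\left(10 - 0 \right)} - 7 \left(2 + 1\right)\right) - 57 = \left(-15 - 7 \left(2 + 1\right)\right) - 57 = \left(-15 - 21\right) - 57 = -36 - 57 = -93$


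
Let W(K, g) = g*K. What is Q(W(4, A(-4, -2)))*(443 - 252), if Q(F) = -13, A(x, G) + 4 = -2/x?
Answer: -2483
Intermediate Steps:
A(x, G) = -4 - 2/x
W(K, g) = K*g
Q(W(4, A(-4, -2)))*(443 - 252) = -13*(443 - 252) = -13*191 = -2483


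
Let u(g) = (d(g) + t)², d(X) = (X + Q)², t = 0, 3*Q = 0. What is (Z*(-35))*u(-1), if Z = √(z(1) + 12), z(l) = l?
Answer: -35*√13 ≈ -126.19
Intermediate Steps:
Q = 0 (Q = (⅓)*0 = 0)
Z = √13 (Z = √(1 + 12) = √13 ≈ 3.6056)
d(X) = X² (d(X) = (X + 0)² = X²)
u(g) = g⁴ (u(g) = (g² + 0)² = (g²)² = g⁴)
(Z*(-35))*u(-1) = (√13*(-35))*(-1)⁴ = -35*√13*1 = -35*√13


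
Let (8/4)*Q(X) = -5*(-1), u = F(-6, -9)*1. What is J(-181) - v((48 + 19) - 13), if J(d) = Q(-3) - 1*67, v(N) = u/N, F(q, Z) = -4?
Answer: -3479/54 ≈ -64.426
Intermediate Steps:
u = -4 (u = -4*1 = -4)
Q(X) = 5/2 (Q(X) = (-5*(-1))/2 = (½)*5 = 5/2)
v(N) = -4/N
J(d) = -129/2 (J(d) = 5/2 - 1*67 = 5/2 - 67 = -129/2)
J(-181) - v((48 + 19) - 13) = -129/2 - (-4)/((48 + 19) - 13) = -129/2 - (-4)/(67 - 13) = -129/2 - (-4)/54 = -129/2 - 1*(-2/27) = -129/2 + 2/27 = -3479/54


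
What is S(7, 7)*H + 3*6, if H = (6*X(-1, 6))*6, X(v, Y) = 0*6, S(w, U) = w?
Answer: 18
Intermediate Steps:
X(v, Y) = 0
H = 0 (H = (6*0)*6 = 0*6 = 0)
S(7, 7)*H + 3*6 = 7*0 + 3*6 = 0 + 18 = 18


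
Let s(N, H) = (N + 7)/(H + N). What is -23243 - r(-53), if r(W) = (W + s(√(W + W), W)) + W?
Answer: -254506/11 + 12*I*√106/583 ≈ -23137.0 + 0.21192*I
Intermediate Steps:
s(N, H) = (7 + N)/(H + N)
r(W) = 2*W + (7 + √2*√W)/(W + √2*√W) (r(W) = (W + (7 + √(W + W))/(W + √(W + W))) + W = (W + (7 + √(2*W))/(W + √(2*W))) + W = (W + (7 + √2*√W)/(W + √2*√W)) + W = 2*W + (7 + √2*√W)/(W + √2*√W))
-23243 - r(-53) = -23243 - (7 + √2*√(-53) + 2*(-53)*(-53 + √2*√(-53)))/(-53 + √2*√(-53)) = -23243 - (7 + √2*(I*√53) + 2*(-53)*(-53 + √2*(I*√53)))/(-53 + √2*(I*√53)) = -23243 - (7 + I*√106 + 2*(-53)*(-53 + I*√106))/(-53 + I*√106) = -23243 - (7 + I*√106 + (5618 - 106*I*√106))/(-53 + I*√106) = -23243 - (5625 - 105*I*√106)/(-53 + I*√106)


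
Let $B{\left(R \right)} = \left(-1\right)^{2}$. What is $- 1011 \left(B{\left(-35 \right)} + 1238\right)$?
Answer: $-1252629$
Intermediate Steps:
$B{\left(R \right)} = 1$
$- 1011 \left(B{\left(-35 \right)} + 1238\right) = - 1011 \left(1 + 1238\right) = \left(-1011\right) 1239 = -1252629$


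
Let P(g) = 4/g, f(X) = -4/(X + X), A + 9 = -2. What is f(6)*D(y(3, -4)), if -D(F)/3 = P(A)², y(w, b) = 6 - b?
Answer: 16/121 ≈ 0.13223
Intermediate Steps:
A = -11 (A = -9 - 2 = -11)
f(X) = -2/X (f(X) = -4/(2*X) = (1/(2*X))*(-4) = -2/X)
D(F) = -48/121 (D(F) = -3*(4/(-11))² = -3*(4*(-1/11))² = -3*(-4/11)² = -3*16/121 = -48/121)
f(6)*D(y(3, -4)) = -2/6*(-48/121) = -2*⅙*(-48/121) = -⅓*(-48/121) = 16/121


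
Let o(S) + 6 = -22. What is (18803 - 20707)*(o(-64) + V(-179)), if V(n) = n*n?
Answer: -60952752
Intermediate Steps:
o(S) = -28 (o(S) = -6 - 22 = -28)
V(n) = n²
(18803 - 20707)*(o(-64) + V(-179)) = (18803 - 20707)*(-28 + (-179)²) = -1904*(-28 + 32041) = -1904*32013 = -60952752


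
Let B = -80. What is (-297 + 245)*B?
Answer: 4160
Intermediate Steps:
(-297 + 245)*B = (-297 + 245)*(-80) = -52*(-80) = 4160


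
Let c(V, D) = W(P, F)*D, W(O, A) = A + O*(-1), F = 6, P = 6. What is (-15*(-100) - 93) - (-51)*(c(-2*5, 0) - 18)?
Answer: 489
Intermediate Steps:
W(O, A) = A - O
c(V, D) = 0 (c(V, D) = (6 - 1*6)*D = (6 - 6)*D = 0*D = 0)
(-15*(-100) - 93) - (-51)*(c(-2*5, 0) - 18) = (-15*(-100) - 93) - (-51)*(0 - 18) = (1500 - 93) - (-51)*(-18) = 1407 - 1*918 = 1407 - 918 = 489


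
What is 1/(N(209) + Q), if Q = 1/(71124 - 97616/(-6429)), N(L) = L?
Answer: 457353812/95586953137 ≈ 0.0047847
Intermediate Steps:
Q = 6429/457353812 (Q = 1/(71124 - 97616*(-1/6429)) = 1/(71124 + 97616/6429) = 1/(457353812/6429) = 6429/457353812 ≈ 1.4057e-5)
1/(N(209) + Q) = 1/(209 + 6429/457353812) = 1/(95586953137/457353812) = 457353812/95586953137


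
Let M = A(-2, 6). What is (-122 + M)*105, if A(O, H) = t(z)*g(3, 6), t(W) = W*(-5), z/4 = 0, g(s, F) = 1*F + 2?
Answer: -12810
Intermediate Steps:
g(s, F) = 2 + F (g(s, F) = F + 2 = 2 + F)
z = 0 (z = 4*0 = 0)
t(W) = -5*W
A(O, H) = 0 (A(O, H) = (-5*0)*(2 + 6) = 0*8 = 0)
M = 0
(-122 + M)*105 = (-122 + 0)*105 = -122*105 = -12810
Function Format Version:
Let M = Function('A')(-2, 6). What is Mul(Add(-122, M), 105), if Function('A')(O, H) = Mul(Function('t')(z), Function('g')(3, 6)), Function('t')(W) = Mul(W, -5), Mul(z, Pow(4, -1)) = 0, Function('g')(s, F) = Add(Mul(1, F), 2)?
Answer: -12810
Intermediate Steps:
Function('g')(s, F) = Add(2, F) (Function('g')(s, F) = Add(F, 2) = Add(2, F))
z = 0 (z = Mul(4, 0) = 0)
Function('t')(W) = Mul(-5, W)
Function('A')(O, H) = 0 (Function('A')(O, H) = Mul(Mul(-5, 0), Add(2, 6)) = Mul(0, 8) = 0)
M = 0
Mul(Add(-122, M), 105) = Mul(Add(-122, 0), 105) = Mul(-122, 105) = -12810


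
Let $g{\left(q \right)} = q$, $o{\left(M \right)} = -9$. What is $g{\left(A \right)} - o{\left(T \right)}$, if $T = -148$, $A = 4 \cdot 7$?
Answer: $37$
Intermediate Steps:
$A = 28$
$g{\left(A \right)} - o{\left(T \right)} = 28 - -9 = 28 + 9 = 37$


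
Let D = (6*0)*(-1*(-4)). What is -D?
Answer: 0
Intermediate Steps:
D = 0 (D = 0*4 = 0)
-D = -1*0 = 0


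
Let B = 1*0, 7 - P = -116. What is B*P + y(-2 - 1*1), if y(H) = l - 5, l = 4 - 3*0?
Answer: -1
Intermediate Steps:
l = 4 (l = 4 + 0 = 4)
P = 123 (P = 7 - 1*(-116) = 7 + 116 = 123)
y(H) = -1 (y(H) = 4 - 5 = -1)
B = 0
B*P + y(-2 - 1*1) = 0*123 - 1 = 0 - 1 = -1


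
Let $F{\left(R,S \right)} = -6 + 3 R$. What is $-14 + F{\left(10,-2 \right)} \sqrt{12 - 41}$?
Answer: $-14 + 24 i \sqrt{29} \approx -14.0 + 129.24 i$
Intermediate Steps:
$-14 + F{\left(10,-2 \right)} \sqrt{12 - 41} = -14 + \left(-6 + 3 \cdot 10\right) \sqrt{12 - 41} = -14 + \left(-6 + 30\right) \sqrt{-29} = -14 + 24 i \sqrt{29}$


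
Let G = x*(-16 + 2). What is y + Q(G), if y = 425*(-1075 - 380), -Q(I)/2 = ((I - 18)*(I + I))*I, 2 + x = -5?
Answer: -3691655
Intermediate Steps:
x = -7 (x = -2 - 5 = -7)
G = 98 (G = -7*(-16 + 2) = -7*(-14) = 98)
Q(I) = -4*I²*(-18 + I) (Q(I) = -2*(I - 18)*(I + I)*I = -2*(-18 + I)*(2*I)*I = -2*2*I*(-18 + I)*I = -4*I²*(-18 + I))
y = -618375 (y = 425*(-1455) = -618375)
y + Q(G) = -618375 + 4*98²*(18 - 1*98) = -618375 + 4*9604*(18 - 98) = -618375 + 4*9604*(-80) = -618375 - 3073280 = -3691655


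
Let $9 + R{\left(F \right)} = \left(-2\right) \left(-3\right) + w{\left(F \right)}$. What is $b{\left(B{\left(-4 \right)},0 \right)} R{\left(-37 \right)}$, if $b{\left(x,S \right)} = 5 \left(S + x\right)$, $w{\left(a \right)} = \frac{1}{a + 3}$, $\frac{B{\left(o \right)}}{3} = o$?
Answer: $\frac{3090}{17} \approx 181.76$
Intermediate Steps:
$B{\left(o \right)} = 3 o$
$w{\left(a \right)} = \frac{1}{3 + a}$
$b{\left(x,S \right)} = 5 S + 5 x$
$R{\left(F \right)} = -3 + \frac{1}{3 + F}$ ($R{\left(F \right)} = -9 + \left(\left(-2\right) \left(-3\right) + \frac{1}{3 + F}\right) = -9 + \left(6 + \frac{1}{3 + F}\right) = -3 + \frac{1}{3 + F}$)
$b{\left(B{\left(-4 \right)},0 \right)} R{\left(-37 \right)} = \left(5 \cdot 0 + 5 \cdot 3 \left(-4\right)\right) \frac{-8 - -111}{3 - 37} = \left(0 + 5 \left(-12\right)\right) \frac{-8 + 111}{-34} = \left(0 - 60\right) \left(\left(- \frac{1}{34}\right) 103\right) = \left(-60\right) \left(- \frac{103}{34}\right) = \frac{3090}{17}$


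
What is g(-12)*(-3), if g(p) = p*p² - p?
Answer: 5148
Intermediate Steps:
g(p) = p³ - p
g(-12)*(-3) = ((-12)³ - 1*(-12))*(-3) = (-1728 + 12)*(-3) = -1716*(-3) = 5148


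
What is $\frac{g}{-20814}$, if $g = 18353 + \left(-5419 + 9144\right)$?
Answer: $- \frac{11039}{10407} \approx -1.0607$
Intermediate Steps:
$g = 22078$ ($g = 18353 + 3725 = 22078$)
$\frac{g}{-20814} = \frac{22078}{-20814} = 22078 \left(- \frac{1}{20814}\right) = - \frac{11039}{10407}$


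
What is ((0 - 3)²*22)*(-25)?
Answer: -4950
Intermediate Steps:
((0 - 3)²*22)*(-25) = ((-3)²*22)*(-25) = (9*22)*(-25) = 198*(-25) = -4950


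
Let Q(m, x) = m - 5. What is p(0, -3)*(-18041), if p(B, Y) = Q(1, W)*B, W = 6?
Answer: 0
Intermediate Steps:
Q(m, x) = -5 + m
p(B, Y) = -4*B (p(B, Y) = (-5 + 1)*B = -4*B)
p(0, -3)*(-18041) = -4*0*(-18041) = 0*(-18041) = 0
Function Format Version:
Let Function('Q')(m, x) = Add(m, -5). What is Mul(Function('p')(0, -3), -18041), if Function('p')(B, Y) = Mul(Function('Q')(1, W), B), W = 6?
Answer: 0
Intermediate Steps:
Function('Q')(m, x) = Add(-5, m)
Function('p')(B, Y) = Mul(-4, B) (Function('p')(B, Y) = Mul(Add(-5, 1), B) = Mul(-4, B))
Mul(Function('p')(0, -3), -18041) = Mul(Mul(-4, 0), -18041) = Mul(0, -18041) = 0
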